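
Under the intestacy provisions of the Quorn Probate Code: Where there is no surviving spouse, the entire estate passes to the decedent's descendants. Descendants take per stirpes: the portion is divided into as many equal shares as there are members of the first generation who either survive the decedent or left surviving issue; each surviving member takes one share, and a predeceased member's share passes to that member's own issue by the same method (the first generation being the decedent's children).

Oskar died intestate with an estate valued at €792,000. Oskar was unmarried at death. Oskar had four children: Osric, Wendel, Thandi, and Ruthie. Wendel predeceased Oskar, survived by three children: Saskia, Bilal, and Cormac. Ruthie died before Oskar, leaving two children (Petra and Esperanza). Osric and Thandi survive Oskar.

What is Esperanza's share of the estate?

The entire €792,000 passes to the descendants.
That amount (€792,000) is divided into 4 shares of €198,000: Osric and Thandi each take €198,000; Wendel's €198,000 share passes to Wendel's issue; Ruthie's €198,000 share passes to Ruthie's issue.
Wendel's share (€198,000) is divided into 3 shares of €66,000: Saskia, Bilal, and Cormac each take €66,000.
Ruthie's share (€198,000) is divided into 2 shares of €99,000: Petra and Esperanza each take €99,000.

Esperanza receives €99,000.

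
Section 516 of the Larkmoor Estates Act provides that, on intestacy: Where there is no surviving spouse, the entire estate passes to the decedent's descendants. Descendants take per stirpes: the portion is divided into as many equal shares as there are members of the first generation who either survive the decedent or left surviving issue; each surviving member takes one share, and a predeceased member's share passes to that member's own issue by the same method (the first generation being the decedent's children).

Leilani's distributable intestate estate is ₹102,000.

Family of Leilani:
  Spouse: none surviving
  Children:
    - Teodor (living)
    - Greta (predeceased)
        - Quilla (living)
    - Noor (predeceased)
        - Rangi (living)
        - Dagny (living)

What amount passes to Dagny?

Dagny receives ₹17,000.

The entire ₹102,000 passes to the descendants.
That amount (₹102,000) is divided into 3 shares of ₹34,000: Teodor takes ₹34,000; Greta's ₹34,000 share passes to Greta's issue; Noor's ₹34,000 share passes to Noor's issue.
Greta's share (₹34,000) passes entirely to Quilla.
Noor's share (₹34,000) is divided into 2 shares of ₹17,000: Rangi and Dagny each take ₹17,000.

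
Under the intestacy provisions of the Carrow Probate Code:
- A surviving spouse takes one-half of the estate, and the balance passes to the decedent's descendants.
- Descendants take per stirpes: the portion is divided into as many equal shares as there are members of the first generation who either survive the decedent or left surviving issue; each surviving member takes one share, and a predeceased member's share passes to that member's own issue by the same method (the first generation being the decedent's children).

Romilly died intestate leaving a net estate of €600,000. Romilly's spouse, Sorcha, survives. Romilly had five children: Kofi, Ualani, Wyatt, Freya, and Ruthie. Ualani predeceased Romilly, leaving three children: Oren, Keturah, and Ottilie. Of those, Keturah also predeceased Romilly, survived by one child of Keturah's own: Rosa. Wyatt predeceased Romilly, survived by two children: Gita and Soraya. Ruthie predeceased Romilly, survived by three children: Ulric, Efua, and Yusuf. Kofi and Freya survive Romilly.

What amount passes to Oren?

Sorcha takes one-half of €600,000 = €300,000. The remaining €300,000 passes to the descendants.
The descendants' portion (€300,000) is divided into 5 shares of €60,000: Kofi and Freya each take €60,000; Ualani's €60,000 share passes to Ualani's issue; Wyatt's €60,000 share passes to Wyatt's issue; Ruthie's €60,000 share passes to Ruthie's issue.
Ualani's share (€60,000) is divided into 3 shares of €20,000: Oren and Ottilie each take €20,000; Keturah's €20,000 share passes to Keturah's issue.
Keturah's share (€20,000) passes entirely to Rosa.
Wyatt's share (€60,000) is divided into 2 shares of €30,000: Gita and Soraya each take €30,000.
Ruthie's share (€60,000) is divided into 3 shares of €20,000: Ulric, Efua, and Yusuf each take €20,000.

Oren receives €20,000.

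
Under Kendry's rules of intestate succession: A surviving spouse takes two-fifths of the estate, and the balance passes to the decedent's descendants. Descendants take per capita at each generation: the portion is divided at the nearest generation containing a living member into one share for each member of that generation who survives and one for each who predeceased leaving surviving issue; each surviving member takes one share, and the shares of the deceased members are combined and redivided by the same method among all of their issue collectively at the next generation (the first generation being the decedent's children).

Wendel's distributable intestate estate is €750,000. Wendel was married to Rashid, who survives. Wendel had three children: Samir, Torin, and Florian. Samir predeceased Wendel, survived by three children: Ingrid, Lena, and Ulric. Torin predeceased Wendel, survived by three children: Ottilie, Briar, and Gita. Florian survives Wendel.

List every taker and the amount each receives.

Rashid: €300,000; Ingrid: €50,000; Lena: €50,000; Ulric: €50,000; Ottilie: €50,000; Briar: €50,000; Gita: €50,000; Florian: €150,000

Rashid takes two-fifths of €750,000 = €300,000. The remaining €450,000 passes to the descendants.
The descendants' portion (€450,000) is divided at the children's generation into 3 shares of €150,000. Florian takes €150,000. The 2 shares of the deceased (Samir and Torin) are combined into a pool of €300,000.
That pool (€300,000) is divided at the grandchildren's generation equally among Ingrid, Lena, Ulric, Ottilie, Briar, and Gita: €50,000 each.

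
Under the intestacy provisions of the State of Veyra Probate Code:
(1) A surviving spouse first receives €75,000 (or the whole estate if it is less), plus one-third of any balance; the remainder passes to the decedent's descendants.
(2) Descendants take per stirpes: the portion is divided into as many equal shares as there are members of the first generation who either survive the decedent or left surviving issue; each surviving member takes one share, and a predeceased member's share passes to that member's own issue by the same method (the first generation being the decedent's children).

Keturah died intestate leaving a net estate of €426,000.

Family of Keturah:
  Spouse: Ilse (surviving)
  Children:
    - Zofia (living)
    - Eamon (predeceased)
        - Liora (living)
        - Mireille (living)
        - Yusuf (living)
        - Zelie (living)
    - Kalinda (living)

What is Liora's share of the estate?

Ilse first takes €75,000, leaving a balance of €351,000. Ilse then takes one-third of the balance (€117,000), for a total of €192,000. The remaining €234,000 passes to the descendants.
The descendants' portion (€234,000) is divided into 3 shares of €78,000: Zofia and Kalinda each take €78,000; Eamon's €78,000 share passes to Eamon's issue.
Eamon's share (€78,000) is divided into 4 shares of €19,500: Liora, Mireille, Yusuf, and Zelie each take €19,500.

Liora receives €19,500.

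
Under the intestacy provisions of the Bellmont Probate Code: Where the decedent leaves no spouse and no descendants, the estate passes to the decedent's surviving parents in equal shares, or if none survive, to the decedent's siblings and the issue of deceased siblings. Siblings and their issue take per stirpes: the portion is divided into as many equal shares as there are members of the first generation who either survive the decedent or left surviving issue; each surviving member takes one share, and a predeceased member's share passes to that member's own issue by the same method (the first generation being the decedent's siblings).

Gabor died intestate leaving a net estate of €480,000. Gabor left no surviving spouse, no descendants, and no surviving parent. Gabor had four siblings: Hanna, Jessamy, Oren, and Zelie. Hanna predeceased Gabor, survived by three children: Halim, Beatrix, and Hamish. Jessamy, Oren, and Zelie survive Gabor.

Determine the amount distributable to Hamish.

The entire €480,000 passes to the siblings and their issue.
That amount (€480,000) is divided into 4 shares of €120,000: Jessamy, Oren, and Zelie each take €120,000; Hanna's €120,000 share passes to Hanna's issue.
Hanna's share (€120,000) is divided into 3 shares of €40,000: Halim, Beatrix, and Hamish each take €40,000.

Hamish receives €40,000.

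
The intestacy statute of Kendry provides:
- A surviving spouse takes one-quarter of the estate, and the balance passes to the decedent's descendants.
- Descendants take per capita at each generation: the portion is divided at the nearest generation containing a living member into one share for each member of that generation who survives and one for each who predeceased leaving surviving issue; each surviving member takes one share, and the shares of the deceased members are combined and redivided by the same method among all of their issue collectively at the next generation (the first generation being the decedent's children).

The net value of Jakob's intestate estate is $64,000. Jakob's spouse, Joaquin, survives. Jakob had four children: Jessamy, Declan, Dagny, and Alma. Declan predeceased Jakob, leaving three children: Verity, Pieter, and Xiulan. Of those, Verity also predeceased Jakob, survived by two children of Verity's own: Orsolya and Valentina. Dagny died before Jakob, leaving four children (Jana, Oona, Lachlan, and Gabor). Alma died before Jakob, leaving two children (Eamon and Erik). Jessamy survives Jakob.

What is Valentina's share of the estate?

Joaquin takes one-quarter of $64,000 = $16,000. The remaining $48,000 passes to the descendants.
The descendants' portion ($48,000) is divided at the children's generation into 4 shares of $12,000. Jessamy takes $12,000. The 3 shares of the deceased (Declan, Dagny, and Alma) are combined into a pool of $36,000.
That pool ($36,000) is divided at the grandchildren's generation into 9 shares of $4,000. Pieter, Xiulan, Jana, Oona, Lachlan, Gabor, Eamon, and Erik each take $4,000. The remaining share for the deceased Verity ($4,000) is carried to the next generation.
That pool ($4,000) is divided at the great-grandchildren's generation equally among Orsolya and Valentina: $2,000 each.

Valentina receives $2,000.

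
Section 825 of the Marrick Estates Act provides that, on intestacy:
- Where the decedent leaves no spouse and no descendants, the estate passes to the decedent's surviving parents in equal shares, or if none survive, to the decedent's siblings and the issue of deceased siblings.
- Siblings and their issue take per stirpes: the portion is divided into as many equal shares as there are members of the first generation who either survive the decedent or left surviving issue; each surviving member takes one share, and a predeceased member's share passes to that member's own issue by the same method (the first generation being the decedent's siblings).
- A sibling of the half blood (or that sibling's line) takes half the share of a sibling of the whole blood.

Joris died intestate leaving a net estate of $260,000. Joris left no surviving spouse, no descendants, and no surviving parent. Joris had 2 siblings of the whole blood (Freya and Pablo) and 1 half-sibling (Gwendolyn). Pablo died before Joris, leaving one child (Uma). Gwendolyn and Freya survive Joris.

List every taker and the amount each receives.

Gwendolyn: $52,000; Freya: $104,000; Uma: $104,000

The entire $260,000 passes to the siblings and their issue.
Counting each half-blood sibling's line as half a unit, there are 5/2 units in $260,000, so one unit is $104,000. Whole-blood lines (Freya and Pablo) take $104,000 each; half-blood lines (Gwendolyn) take $52,000 each.
Pablo's share ($104,000) passes entirely to Uma.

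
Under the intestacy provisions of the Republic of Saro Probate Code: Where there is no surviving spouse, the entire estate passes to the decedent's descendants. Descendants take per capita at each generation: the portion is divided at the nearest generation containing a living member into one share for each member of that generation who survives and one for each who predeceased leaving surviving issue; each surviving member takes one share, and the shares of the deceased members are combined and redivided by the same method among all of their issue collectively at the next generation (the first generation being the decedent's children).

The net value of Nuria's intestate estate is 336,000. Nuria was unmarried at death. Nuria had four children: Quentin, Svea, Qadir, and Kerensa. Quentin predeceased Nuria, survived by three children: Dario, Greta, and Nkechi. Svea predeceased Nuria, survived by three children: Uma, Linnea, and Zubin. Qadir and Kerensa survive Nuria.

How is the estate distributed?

The entire 336,000 passes to the descendants.
That amount (336,000) is divided at the children's generation into 4 shares of 84,000. Qadir and Kerensa each take 84,000. The 2 shares of the deceased (Quentin and Svea) are combined into a pool of 168,000.
That pool (168,000) is divided at the grandchildren's generation equally among Dario, Greta, Nkechi, Uma, Linnea, and Zubin: 28,000 each.

Dario: 28,000; Greta: 28,000; Nkechi: 28,000; Uma: 28,000; Linnea: 28,000; Zubin: 28,000; Qadir: 84,000; Kerensa: 84,000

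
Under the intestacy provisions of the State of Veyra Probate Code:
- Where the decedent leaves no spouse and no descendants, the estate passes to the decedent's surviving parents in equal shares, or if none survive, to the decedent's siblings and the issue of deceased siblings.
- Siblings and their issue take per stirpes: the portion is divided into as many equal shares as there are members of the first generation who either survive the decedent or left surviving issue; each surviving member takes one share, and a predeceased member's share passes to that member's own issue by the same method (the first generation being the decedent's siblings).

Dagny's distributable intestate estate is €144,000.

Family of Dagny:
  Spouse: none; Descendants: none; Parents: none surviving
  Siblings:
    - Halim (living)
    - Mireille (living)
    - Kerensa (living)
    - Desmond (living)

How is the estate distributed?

The entire €144,000 passes to the siblings and their issue.
That amount (€144,000) is divided into 4 shares of €36,000: Halim, Mireille, Kerensa, and Desmond each take €36,000.

Halim: €36,000; Mireille: €36,000; Kerensa: €36,000; Desmond: €36,000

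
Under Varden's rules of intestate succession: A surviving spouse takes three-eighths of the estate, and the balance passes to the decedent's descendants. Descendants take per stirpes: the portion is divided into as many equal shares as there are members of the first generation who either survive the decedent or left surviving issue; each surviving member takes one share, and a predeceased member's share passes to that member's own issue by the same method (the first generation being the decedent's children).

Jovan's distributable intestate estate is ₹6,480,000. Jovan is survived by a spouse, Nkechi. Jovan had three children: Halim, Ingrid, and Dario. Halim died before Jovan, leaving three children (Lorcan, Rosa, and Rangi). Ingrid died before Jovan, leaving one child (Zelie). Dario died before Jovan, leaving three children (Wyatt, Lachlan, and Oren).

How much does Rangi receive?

Rangi receives ₹450,000.

Nkechi takes three-eighths of ₹6,480,000 = ₹2,430,000. The remaining ₹4,050,000 passes to the descendants.
The descendants' portion (₹4,050,000) is divided into 3 shares of ₹1,350,000: Halim's ₹1,350,000 share passes to Halim's issue; Ingrid's ₹1,350,000 share passes to Ingrid's issue; Dario's ₹1,350,000 share passes to Dario's issue.
Halim's share (₹1,350,000) is divided into 3 shares of ₹450,000: Lorcan, Rosa, and Rangi each take ₹450,000.
Ingrid's share (₹1,350,000) passes entirely to Zelie.
Dario's share (₹1,350,000) is divided into 3 shares of ₹450,000: Wyatt, Lachlan, and Oren each take ₹450,000.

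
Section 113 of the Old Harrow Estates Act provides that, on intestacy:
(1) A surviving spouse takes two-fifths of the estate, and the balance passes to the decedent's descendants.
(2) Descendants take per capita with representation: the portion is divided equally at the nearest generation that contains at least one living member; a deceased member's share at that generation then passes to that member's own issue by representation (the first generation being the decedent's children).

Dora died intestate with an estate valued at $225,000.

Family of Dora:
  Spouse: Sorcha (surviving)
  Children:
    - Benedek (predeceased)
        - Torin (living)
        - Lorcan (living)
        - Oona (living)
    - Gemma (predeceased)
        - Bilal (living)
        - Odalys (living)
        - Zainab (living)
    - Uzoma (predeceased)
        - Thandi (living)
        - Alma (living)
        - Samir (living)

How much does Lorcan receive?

Lorcan receives $15,000.

Sorcha takes two-fifths of $225,000 = $90,000. The remaining $135,000 passes to the descendants.
No child survives, so the initial division is made at the grandchildren's generation.
The descendants' portion ($135,000) is divided into 9 shares of $15,000: Torin, Lorcan, Oona, Bilal, Odalys, Zainab, Thandi, Alma, and Samir each take $15,000.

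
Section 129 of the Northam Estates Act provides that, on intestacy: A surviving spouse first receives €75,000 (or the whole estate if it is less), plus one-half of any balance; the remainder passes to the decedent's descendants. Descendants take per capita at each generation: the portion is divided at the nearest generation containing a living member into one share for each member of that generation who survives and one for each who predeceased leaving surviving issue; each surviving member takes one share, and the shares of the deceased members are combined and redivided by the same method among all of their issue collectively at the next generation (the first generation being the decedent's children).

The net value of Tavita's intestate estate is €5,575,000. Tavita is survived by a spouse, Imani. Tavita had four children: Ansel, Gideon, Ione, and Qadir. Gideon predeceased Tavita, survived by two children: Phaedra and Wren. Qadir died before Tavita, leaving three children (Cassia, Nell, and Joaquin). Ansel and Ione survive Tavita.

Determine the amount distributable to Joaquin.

Imani first takes €75,000, leaving a balance of €5,500,000. Imani then takes one-half of the balance (€2,750,000), for a total of €2,825,000. The remaining €2,750,000 passes to the descendants.
The descendants' portion (€2,750,000) is divided at the children's generation into 4 shares of €687,500. Ansel and Ione each take €687,500. The 2 shares of the deceased (Gideon and Qadir) are combined into a pool of €1,375,000.
That pool (€1,375,000) is divided at the grandchildren's generation equally among Phaedra, Wren, Cassia, Nell, and Joaquin: €275,000 each.

Joaquin receives €275,000.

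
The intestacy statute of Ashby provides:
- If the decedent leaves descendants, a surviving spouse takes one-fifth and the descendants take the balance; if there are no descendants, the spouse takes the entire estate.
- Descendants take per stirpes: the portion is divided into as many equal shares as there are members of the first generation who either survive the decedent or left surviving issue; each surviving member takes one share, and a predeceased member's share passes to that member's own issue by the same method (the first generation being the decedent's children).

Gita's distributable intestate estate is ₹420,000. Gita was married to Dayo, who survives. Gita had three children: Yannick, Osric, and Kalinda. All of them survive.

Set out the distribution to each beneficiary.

Dayo takes one-fifth of ₹420,000 = ₹84,000. The remaining ₹336,000 passes to the descendants.
The descendants' portion (₹336,000) is divided into 3 shares of ₹112,000: Yannick, Osric, and Kalinda each take ₹112,000.

Dayo: ₹84,000; Yannick: ₹112,000; Osric: ₹112,000; Kalinda: ₹112,000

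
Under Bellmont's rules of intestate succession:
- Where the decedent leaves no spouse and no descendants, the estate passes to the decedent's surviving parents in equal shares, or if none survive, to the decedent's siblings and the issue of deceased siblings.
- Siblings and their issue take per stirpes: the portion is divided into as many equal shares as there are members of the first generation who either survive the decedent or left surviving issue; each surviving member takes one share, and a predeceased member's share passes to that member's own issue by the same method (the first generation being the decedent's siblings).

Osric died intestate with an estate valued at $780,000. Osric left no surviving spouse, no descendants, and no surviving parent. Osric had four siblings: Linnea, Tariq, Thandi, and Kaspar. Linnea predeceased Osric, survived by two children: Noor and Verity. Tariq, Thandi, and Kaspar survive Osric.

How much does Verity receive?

The entire $780,000 passes to the siblings and their issue.
That amount ($780,000) is divided into 4 shares of $195,000: Tariq, Thandi, and Kaspar each take $195,000; Linnea's $195,000 share passes to Linnea's issue.
Linnea's share ($195,000) is divided into 2 shares of $97,500: Noor and Verity each take $97,500.

Verity receives $97,500.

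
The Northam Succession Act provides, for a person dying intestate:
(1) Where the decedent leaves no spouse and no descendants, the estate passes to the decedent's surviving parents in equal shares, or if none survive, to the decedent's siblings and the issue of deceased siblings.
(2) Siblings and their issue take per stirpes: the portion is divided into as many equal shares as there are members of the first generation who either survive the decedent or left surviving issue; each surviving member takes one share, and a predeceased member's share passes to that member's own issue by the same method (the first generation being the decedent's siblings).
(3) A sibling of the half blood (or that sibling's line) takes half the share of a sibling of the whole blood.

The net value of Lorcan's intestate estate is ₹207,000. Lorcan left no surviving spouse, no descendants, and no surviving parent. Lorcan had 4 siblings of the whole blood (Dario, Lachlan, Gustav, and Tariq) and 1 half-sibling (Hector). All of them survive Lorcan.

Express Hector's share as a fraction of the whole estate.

The entire ₹207,000 passes to the siblings and their issue.
Counting each half-blood sibling's line as half a unit, there are 9/2 units in ₹207,000, so one unit is ₹46,000. Whole-blood lines (Dario, Lachlan, Gustav, and Tariq) take ₹46,000 each; half-blood lines (Hector) take ₹23,000 each.

Hector receives 1/9 of the estate.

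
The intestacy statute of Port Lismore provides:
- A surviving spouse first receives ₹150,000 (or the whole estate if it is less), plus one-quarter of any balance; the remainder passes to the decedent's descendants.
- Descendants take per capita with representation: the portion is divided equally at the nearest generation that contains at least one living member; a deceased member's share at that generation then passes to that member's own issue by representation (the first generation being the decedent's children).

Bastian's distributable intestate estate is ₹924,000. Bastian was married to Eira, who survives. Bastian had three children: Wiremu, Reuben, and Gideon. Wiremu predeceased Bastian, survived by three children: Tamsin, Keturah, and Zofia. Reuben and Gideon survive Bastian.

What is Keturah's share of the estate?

Eira first takes ₹150,000, leaving a balance of ₹774,000. Eira then takes one-quarter of the balance (₹193,500), for a total of ₹343,500. The remaining ₹580,500 passes to the descendants.
The descendants' portion (₹580,500) is divided into 3 shares of ₹193,500: Reuben and Gideon each take ₹193,500; Wiremu's ₹193,500 share passes to Wiremu's issue.
Wiremu's share (₹193,500) is divided into 3 shares of ₹64,500: Tamsin, Keturah, and Zofia each take ₹64,500.

Keturah receives ₹64,500.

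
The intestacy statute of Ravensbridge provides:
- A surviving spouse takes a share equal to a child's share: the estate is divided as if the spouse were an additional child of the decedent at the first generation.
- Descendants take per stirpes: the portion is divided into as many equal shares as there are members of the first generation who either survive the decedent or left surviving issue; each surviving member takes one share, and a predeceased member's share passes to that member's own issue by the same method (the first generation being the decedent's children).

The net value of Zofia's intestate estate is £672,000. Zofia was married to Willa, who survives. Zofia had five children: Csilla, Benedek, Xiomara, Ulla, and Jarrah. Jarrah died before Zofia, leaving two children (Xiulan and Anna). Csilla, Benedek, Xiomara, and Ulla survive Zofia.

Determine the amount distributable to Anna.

Anna receives £56,000.

The spouse counts as an additional share at the children's level, so there are 6 primary shares of £112,000. Willa takes one such share (£112,000).
The children's combined portion (£560,000) is divided into 5 shares of £112,000: Csilla, Benedek, Xiomara, and Ulla each take £112,000; Jarrah's £112,000 share passes to Jarrah's issue.
Jarrah's share (£112,000) is divided into 2 shares of £56,000: Xiulan and Anna each take £56,000.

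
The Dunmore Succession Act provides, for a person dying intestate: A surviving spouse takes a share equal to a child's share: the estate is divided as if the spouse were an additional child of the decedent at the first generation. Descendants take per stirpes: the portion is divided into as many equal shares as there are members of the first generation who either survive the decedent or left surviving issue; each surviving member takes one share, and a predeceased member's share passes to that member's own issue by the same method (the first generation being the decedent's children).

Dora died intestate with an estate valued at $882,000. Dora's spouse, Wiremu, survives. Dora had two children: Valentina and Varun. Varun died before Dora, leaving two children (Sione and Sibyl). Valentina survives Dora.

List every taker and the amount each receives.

Wiremu: $294,000; Valentina: $294,000; Sione: $147,000; Sibyl: $147,000

The spouse counts as an additional share at the children's level, so there are 3 primary shares of $294,000. Wiremu takes one such share ($294,000).
The children's combined portion ($588,000) is divided into 2 shares of $294,000: Valentina takes $294,000; Varun's $294,000 share passes to Varun's issue.
Varun's share ($294,000) is divided into 2 shares of $147,000: Sione and Sibyl each take $147,000.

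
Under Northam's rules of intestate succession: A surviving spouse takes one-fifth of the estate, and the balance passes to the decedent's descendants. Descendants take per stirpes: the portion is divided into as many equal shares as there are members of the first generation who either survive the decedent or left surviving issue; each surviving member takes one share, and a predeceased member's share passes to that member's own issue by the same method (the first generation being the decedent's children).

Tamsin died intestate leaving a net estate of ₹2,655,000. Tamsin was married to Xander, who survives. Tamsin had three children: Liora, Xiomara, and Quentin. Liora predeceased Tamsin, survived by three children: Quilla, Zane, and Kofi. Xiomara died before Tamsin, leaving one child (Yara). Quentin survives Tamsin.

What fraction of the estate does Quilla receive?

Xander takes one-fifth of ₹2,655,000 = ₹531,000. The remaining ₹2,124,000 passes to the descendants.
The descendants' portion (₹2,124,000) is divided into 3 shares of ₹708,000: Quentin takes ₹708,000; Liora's ₹708,000 share passes to Liora's issue; Xiomara's ₹708,000 share passes to Xiomara's issue.
Liora's share (₹708,000) is divided into 3 shares of ₹236,000: Quilla, Zane, and Kofi each take ₹236,000.
Xiomara's share (₹708,000) passes entirely to Yara.

Quilla receives 4/45 of the estate.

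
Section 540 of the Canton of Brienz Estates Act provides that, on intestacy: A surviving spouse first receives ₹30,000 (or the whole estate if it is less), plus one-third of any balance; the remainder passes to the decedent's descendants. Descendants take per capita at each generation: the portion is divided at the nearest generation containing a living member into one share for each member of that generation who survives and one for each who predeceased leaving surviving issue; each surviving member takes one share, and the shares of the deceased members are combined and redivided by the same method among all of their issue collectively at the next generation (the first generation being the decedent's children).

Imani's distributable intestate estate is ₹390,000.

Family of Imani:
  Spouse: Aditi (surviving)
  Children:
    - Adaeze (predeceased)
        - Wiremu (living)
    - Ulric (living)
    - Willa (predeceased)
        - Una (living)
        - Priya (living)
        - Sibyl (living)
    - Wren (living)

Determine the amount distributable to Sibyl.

Aditi first takes ₹30,000, leaving a balance of ₹360,000. Aditi then takes one-third of the balance (₹120,000), for a total of ₹150,000. The remaining ₹240,000 passes to the descendants.
The descendants' portion (₹240,000) is divided at the children's generation into 4 shares of ₹60,000. Ulric and Wren each take ₹60,000. The 2 shares of the deceased (Adaeze and Willa) are combined into a pool of ₹120,000.
That pool (₹120,000) is divided at the grandchildren's generation equally among Wiremu, Una, Priya, and Sibyl: ₹30,000 each.

Sibyl receives ₹30,000.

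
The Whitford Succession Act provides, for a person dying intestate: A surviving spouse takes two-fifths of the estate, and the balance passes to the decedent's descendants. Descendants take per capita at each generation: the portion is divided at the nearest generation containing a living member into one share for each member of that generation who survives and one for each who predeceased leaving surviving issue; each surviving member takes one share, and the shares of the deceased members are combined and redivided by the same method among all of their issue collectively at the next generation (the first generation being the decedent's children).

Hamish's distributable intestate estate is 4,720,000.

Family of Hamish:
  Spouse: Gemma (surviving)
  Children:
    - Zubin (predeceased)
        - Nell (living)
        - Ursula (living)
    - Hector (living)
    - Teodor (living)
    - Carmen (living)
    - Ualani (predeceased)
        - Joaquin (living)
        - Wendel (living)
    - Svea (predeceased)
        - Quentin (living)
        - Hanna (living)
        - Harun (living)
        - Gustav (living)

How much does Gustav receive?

Gemma takes two-fifths of 4,720,000 = 1,888,000. The remaining 2,832,000 passes to the descendants.
The descendants' portion (2,832,000) is divided at the children's generation into 6 shares of 472,000. Hector, Teodor, and Carmen each take 472,000. The 3 shares of the deceased (Zubin, Ualani, and Svea) are combined into a pool of 1,416,000.
That pool (1,416,000) is divided at the grandchildren's generation equally among Nell, Ursula, Joaquin, Wendel, Quentin, Hanna, Harun, and Gustav: 177,000 each.

Gustav receives 177,000.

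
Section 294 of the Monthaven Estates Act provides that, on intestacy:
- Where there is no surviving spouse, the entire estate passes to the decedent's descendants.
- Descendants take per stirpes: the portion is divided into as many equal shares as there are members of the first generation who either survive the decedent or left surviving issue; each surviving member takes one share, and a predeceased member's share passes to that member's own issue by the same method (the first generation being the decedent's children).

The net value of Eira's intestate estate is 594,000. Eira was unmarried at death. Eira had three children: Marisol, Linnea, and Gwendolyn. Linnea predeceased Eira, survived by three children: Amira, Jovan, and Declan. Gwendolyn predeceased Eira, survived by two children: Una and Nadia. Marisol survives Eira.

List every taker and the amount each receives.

The entire 594,000 passes to the descendants.
That amount (594,000) is divided into 3 shares of 198,000: Marisol takes 198,000; Linnea's 198,000 share passes to Linnea's issue; Gwendolyn's 198,000 share passes to Gwendolyn's issue.
Linnea's share (198,000) is divided into 3 shares of 66,000: Amira, Jovan, and Declan each take 66,000.
Gwendolyn's share (198,000) is divided into 2 shares of 99,000: Una and Nadia each take 99,000.

Marisol: 198,000; Amira: 66,000; Jovan: 66,000; Declan: 66,000; Una: 99,000; Nadia: 99,000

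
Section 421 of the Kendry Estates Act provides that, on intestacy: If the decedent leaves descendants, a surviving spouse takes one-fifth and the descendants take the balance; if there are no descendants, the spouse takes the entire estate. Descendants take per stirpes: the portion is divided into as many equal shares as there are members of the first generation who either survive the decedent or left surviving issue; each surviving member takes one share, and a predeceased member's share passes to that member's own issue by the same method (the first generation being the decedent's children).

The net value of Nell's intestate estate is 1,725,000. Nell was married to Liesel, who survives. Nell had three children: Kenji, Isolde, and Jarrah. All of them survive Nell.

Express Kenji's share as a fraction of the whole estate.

Kenji receives 4/15 of the estate.

Liesel takes one-fifth of 1,725,000 = 345,000. The remaining 1,380,000 passes to the descendants.
The descendants' portion (1,380,000) is divided into 3 shares of 460,000: Kenji, Isolde, and Jarrah each take 460,000.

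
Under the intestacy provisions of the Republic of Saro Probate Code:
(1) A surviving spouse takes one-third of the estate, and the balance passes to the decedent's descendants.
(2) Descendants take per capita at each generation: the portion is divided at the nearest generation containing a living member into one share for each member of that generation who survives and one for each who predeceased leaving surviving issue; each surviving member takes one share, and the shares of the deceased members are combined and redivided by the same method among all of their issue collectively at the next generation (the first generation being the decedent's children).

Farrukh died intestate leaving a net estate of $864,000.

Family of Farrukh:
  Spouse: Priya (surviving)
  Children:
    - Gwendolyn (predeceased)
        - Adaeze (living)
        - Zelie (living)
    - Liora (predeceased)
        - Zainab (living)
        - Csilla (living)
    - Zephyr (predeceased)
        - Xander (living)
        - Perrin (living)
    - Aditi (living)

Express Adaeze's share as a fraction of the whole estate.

Adaeze receives 1/12 of the estate.

Priya takes one-third of $864,000 = $288,000. The remaining $576,000 passes to the descendants.
The descendants' portion ($576,000) is divided at the children's generation into 4 shares of $144,000. Aditi takes $144,000. The 3 shares of the deceased (Gwendolyn, Liora, and Zephyr) are combined into a pool of $432,000.
That pool ($432,000) is divided at the grandchildren's generation equally among Adaeze, Zelie, Zainab, Csilla, Xander, and Perrin: $72,000 each.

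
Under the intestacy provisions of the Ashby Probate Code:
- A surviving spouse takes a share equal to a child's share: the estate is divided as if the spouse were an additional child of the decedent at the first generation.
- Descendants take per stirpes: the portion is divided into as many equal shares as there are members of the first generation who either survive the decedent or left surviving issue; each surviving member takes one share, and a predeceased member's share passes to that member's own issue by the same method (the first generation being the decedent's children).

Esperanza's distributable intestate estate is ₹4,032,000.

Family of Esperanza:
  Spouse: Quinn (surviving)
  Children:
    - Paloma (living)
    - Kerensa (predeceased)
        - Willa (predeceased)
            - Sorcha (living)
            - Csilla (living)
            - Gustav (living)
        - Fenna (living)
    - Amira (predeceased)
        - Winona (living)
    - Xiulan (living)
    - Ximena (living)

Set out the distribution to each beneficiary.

Quinn: ₹672,000; Paloma: ₹672,000; Sorcha: ₹112,000; Csilla: ₹112,000; Gustav: ₹112,000; Fenna: ₹336,000; Winona: ₹672,000; Xiulan: ₹672,000; Ximena: ₹672,000

The spouse counts as an additional share at the children's level, so there are 6 primary shares of ₹672,000. Quinn takes one such share (₹672,000).
The children's combined portion (₹3,360,000) is divided into 5 shares of ₹672,000: Paloma, Xiulan, and Ximena each take ₹672,000; Kerensa's ₹672,000 share passes to Kerensa's issue; Amira's ₹672,000 share passes to Amira's issue.
Kerensa's share (₹672,000) is divided into 2 shares of ₹336,000: Fenna takes ₹336,000; Willa's ₹336,000 share passes to Willa's issue.
Willa's share (₹336,000) is divided into 3 shares of ₹112,000: Sorcha, Csilla, and Gustav each take ₹112,000.
Amira's share (₹672,000) passes entirely to Winona.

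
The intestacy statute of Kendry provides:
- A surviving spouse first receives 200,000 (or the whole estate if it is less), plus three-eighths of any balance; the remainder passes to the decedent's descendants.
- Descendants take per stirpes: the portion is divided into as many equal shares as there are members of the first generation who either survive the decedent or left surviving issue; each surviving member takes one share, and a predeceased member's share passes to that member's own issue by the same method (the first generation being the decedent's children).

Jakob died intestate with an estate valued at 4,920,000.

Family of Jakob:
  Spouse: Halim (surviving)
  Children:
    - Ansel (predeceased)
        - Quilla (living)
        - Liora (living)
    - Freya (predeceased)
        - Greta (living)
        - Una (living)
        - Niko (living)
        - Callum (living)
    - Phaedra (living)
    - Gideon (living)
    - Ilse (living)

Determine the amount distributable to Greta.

Greta receives 147,500.

Halim first takes 200,000, leaving a balance of 4,720,000. Halim then takes three-eighths of the balance (1,770,000), for a total of 1,970,000. The remaining 2,950,000 passes to the descendants.
The descendants' portion (2,950,000) is divided into 5 shares of 590,000: Phaedra, Gideon, and Ilse each take 590,000; Ansel's 590,000 share passes to Ansel's issue; Freya's 590,000 share passes to Freya's issue.
Ansel's share (590,000) is divided into 2 shares of 295,000: Quilla and Liora each take 295,000.
Freya's share (590,000) is divided into 4 shares of 147,500: Greta, Una, Niko, and Callum each take 147,500.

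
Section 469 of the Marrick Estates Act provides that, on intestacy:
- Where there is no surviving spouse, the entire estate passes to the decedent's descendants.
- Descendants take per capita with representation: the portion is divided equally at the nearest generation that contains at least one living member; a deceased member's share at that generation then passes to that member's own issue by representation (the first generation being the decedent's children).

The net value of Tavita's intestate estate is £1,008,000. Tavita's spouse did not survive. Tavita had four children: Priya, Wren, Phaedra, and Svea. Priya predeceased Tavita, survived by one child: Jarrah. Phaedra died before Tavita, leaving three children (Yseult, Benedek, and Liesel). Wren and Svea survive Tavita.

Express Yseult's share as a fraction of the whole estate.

The entire £1,008,000 passes to the descendants.
That amount (£1,008,000) is divided into 4 shares of £252,000: Wren and Svea each take £252,000; Priya's £252,000 share passes to Priya's issue; Phaedra's £252,000 share passes to Phaedra's issue.
Priya's share (£252,000) passes entirely to Jarrah.
Phaedra's share (£252,000) is divided into 3 shares of £84,000: Yseult, Benedek, and Liesel each take £84,000.

Yseult receives 1/12 of the estate.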